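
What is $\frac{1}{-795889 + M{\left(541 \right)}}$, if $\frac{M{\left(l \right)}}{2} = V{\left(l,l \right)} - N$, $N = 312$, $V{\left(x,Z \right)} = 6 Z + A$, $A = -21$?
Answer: $- \frac{1}{790063} \approx -1.2657 \cdot 10^{-6}$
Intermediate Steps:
$V{\left(x,Z \right)} = -21 + 6 Z$ ($V{\left(x,Z \right)} = 6 Z - 21 = -21 + 6 Z$)
$M{\left(l \right)} = -666 + 12 l$ ($M{\left(l \right)} = 2 \left(\left(-21 + 6 l\right) - 312\right) = 2 \left(-333 + 6 l\right) = -666 + 12 l$)
$\frac{1}{-795889 + M{\left(541 \right)}} = \frac{1}{-795889 + \left(-666 + 12 \cdot 541\right)} = \frac{1}{-795889 + \left(-666 + 6492\right)} = \frac{1}{-795889 + 5826} = \frac{1}{-790063} = - \frac{1}{790063}$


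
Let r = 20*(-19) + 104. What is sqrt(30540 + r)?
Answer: 2*sqrt(7566) ≈ 173.97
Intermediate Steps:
r = -276 (r = -380 + 104 = -276)
sqrt(30540 + r) = sqrt(30540 - 276) = sqrt(30264) = 2*sqrt(7566)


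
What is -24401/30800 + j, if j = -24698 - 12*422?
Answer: -916694001/30800 ≈ -29763.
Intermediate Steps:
j = -29762 (j = -24698 - 1*5064 = -24698 - 5064 = -29762)
-24401/30800 + j = -24401/30800 - 29762 = -916694001/30800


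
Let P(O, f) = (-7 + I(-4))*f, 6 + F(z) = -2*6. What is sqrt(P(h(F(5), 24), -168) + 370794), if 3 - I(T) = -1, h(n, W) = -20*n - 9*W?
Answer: sqrt(371298) ≈ 609.34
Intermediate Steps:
F(z) = -18 (F(z) = -6 - 2*6 = -6 - 12 = -18)
I(T) = 4 (I(T) = 3 - 1*(-1) = 3 + 1 = 4)
P(O, f) = -3*f (P(O, f) = (-7 + 4)*f = -3*f)
sqrt(P(h(F(5), 24), -168) + 370794) = sqrt(-3*(-168) + 370794) = sqrt(504 + 370794) = sqrt(371298)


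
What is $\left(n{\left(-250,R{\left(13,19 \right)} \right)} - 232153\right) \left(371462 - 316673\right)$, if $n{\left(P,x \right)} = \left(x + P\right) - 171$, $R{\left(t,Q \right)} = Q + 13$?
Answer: $-12740743638$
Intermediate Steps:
$R{\left(t,Q \right)} = 13 + Q$
$n{\left(P,x \right)} = -171 + P + x$ ($n{\left(P,x \right)} = \left(P + x\right) - 171 = -171 + P + x$)
$\left(n{\left(-250,R{\left(13,19 \right)} \right)} - 232153\right) \left(371462 - 316673\right) = \left(\left(-171 - 250 + \left(13 + 19\right)\right) - 232153\right) \left(371462 - 316673\right) = \left(\left(-171 - 250 + 32\right) - 232153\right) \left(371462 - 316673\right) = \left(-389 - 232153\right) 54789 = \left(-232542\right) 54789 = -12740743638$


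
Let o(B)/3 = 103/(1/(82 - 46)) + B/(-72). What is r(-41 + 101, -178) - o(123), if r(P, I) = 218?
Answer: -87207/8 ≈ -10901.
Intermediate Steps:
o(B) = 11124 - B/24 (o(B) = 3*(103/(1/(82 - 46)) + B/(-72)) = 3*(103/(1/36) + B*(-1/72)) = 3*(103/(1/36) - B/72) = 3*(103*36 - B/72) = 3*(3708 - B/72) = 11124 - B/24)
r(-41 + 101, -178) - o(123) = 218 - (11124 - 1/24*123) = 218 - (11124 - 41/8) = 218 - 1*88951/8 = 218 - 88951/8 = -87207/8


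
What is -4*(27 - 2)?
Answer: -100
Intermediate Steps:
-4*(27 - 2) = -4*25 = -100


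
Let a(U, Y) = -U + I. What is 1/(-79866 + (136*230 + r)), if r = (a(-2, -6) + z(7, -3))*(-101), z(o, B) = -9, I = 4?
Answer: -1/48283 ≈ -2.0711e-5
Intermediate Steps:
a(U, Y) = 4 - U (a(U, Y) = -U + 4 = 4 - U)
r = 303 (r = ((4 - 1*(-2)) - 9)*(-101) = ((4 + 2) - 9)*(-101) = (6 - 9)*(-101) = -3*(-101) = 303)
1/(-79866 + (136*230 + r)) = 1/(-79866 + (136*230 + 303)) = 1/(-79866 + (31280 + 303)) = 1/(-79866 + 31583) = 1/(-48283) = -1/48283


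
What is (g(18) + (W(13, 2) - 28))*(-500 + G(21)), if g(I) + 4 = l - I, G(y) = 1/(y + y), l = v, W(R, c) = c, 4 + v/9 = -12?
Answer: 671968/7 ≈ 95995.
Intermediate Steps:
v = -144 (v = -36 + 9*(-12) = -36 - 108 = -144)
l = -144
G(y) = 1/(2*y)
g(I) = -148 - I (g(I) = -4 + (-144 - I) = -148 - I)
(g(18) + (W(13, 2) - 28))*(-500 + G(21)) = ((-148 - 1*18) + (2 - 28))*(-500 + (½)/21) = ((-148 - 18) - 26)*(-500 + (½)*(1/21)) = (-166 - 26)*(-500 + 1/42) = -192*(-20999/42) = 671968/7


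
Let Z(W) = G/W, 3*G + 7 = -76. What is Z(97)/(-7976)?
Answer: 83/2321016 ≈ 3.5760e-5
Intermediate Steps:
G = -83/3 (G = -7/3 + (⅓)*(-76) = -7/3 - 76/3 = -83/3 ≈ -27.667)
Z(W) = -83/(3*W)
Z(97)/(-7976) = -83/3/97/(-7976) = -83/3*1/97*(-1/7976) = -83/291*(-1/7976) = 83/2321016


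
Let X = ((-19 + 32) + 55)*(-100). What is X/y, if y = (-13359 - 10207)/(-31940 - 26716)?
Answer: -199430400/11783 ≈ -16925.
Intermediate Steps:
X = -6800 (X = (13 + 55)*(-100) = 68*(-100) = -6800)
y = 11783/29328 (y = -23566/(-58656) = -23566*(-1/58656) = 11783/29328 ≈ 0.40177)
X/y = -6800/11783/29328 = -6800*29328/11783 = -199430400/11783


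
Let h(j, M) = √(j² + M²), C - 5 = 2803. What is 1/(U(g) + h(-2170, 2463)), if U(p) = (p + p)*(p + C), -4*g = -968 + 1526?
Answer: -2978046/2217146393453 - 4*√10775269/2217146393453 ≈ -1.3491e-6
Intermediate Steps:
C = 2808 (C = 5 + 2803 = 2808)
g = -279/2 (g = -(-968 + 1526)/4 = -¼*558 = -279/2 ≈ -139.50)
h(j, M) = √(M² + j²)
U(p) = 2*p*(2808 + p) (U(p) = (p + p)*(p + 2808) = (2*p)*(2808 + p) = 2*p*(2808 + p))
1/(U(g) + h(-2170, 2463)) = 1/(2*(-279/2)*(2808 - 279/2) + √(2463² + (-2170)²)) = 1/(2*(-279/2)*(5337/2) + √(6066369 + 4708900)) = 1/(-1489023/2 + √10775269)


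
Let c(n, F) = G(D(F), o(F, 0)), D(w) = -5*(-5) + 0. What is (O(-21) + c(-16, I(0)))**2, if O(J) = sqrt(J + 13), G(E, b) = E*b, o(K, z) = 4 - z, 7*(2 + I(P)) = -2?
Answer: 9992 + 400*I*sqrt(2) ≈ 9992.0 + 565.69*I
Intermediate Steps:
I(P) = -16/7 (I(P) = -2 + (1/7)*(-2) = -2 - 2/7 = -16/7)
D(w) = 25 (D(w) = 25 + 0 = 25)
c(n, F) = 100 (c(n, F) = 25*(4 - 1*0) = 25*(4 + 0) = 25*4 = 100)
O(J) = sqrt(13 + J)
(O(-21) + c(-16, I(0)))**2 = (sqrt(13 - 21) + 100)**2 = (sqrt(-8) + 100)**2 = (2*I*sqrt(2) + 100)**2 = (100 + 2*I*sqrt(2))**2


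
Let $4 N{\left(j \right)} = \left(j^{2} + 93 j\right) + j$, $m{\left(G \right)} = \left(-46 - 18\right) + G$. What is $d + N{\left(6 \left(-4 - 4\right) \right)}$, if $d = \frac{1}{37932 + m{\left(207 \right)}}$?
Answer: $- \frac{21017399}{38075} \approx -552.0$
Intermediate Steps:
$m{\left(G \right)} = -64 + G$
$N{\left(j \right)} = \frac{j^{2}}{4} + \frac{47 j}{2}$ ($N{\left(j \right)} = \frac{\left(j^{2} + 93 j\right) + j}{4} = \frac{j^{2} + 94 j}{4} = \frac{j^{2}}{4} + \frac{47 j}{2}$)
$d = \frac{1}{38075}$ ($d = \frac{1}{37932 + \left(-64 + 207\right)} = \frac{1}{37932 + 143} = \frac{1}{38075} \approx 2.6264 \cdot 10^{-5}$)
$d + N{\left(6 \left(-4 - 4\right) \right)} = \frac{1}{38075} + \frac{6 \left(-4 - 4\right) \left(94 + 6 \left(-4 - 4\right)\right)}{4} = \frac{1}{38075} + \frac{6 \left(-8\right) \left(94 + 6 \left(-8\right)\right)}{4} = \frac{1}{38075} + \frac{1}{4} \left(-48\right) \left(94 - 48\right) = \frac{1}{38075} + \frac{1}{4} \left(-48\right) 46 = \frac{1}{38075} - 552 = - \frac{21017399}{38075}$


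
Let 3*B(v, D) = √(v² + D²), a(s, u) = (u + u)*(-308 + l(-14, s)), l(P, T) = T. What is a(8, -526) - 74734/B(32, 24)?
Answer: 6199899/20 ≈ 3.1000e+5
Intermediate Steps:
a(s, u) = 2*u*(-308 + s) (a(s, u) = (u + u)*(-308 + s) = (2*u)*(-308 + s) = 2*u*(-308 + s))
B(v, D) = √(D² + v²)/3 (B(v, D) = √(v² + D²)/3 = √(D² + v²)/3)
a(8, -526) - 74734/B(32, 24) = 2*(-526)*(-308 + 8) - 74734*3/√(24² + 32²) = 2*(-526)*(-300) - 74734*3/√(576 + 1024) = 315600 - 74734/(√1600/3) = 315600 - 74734/((⅓)*40) = 315600 - 74734/40/3 = 315600 - 74734*3/40 = 315600 - 112101/20 = 6199899/20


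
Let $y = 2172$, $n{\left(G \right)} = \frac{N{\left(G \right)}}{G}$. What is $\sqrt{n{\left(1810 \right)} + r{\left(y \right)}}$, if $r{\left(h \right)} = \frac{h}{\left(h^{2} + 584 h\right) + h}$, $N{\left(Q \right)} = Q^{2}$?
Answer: $\frac{\sqrt{13757901447}}{2757} \approx 42.544$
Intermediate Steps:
$n{\left(G \right)} = G$ ($n{\left(G \right)} = \frac{G^{2}}{G} = G$)
$r{\left(h \right)} = \frac{h}{h^{2} + 585 h}$
$\sqrt{n{\left(1810 \right)} + r{\left(y \right)}} = \sqrt{1810 + \frac{1}{585 + 2172}} = \sqrt{1810 + \frac{1}{2757}} = \sqrt{\frac{4990171}{2757}} = \frac{\sqrt{13757901447}}{2757}$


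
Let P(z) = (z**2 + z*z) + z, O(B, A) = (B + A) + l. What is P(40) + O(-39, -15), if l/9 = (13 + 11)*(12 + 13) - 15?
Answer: 8451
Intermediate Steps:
l = 5265 (l = 9*((13 + 11)*(12 + 13) - 15) = 9*(24*25 - 15) = 9*(600 - 15) = 9*585 = 5265)
O(B, A) = 5265 + A + B (O(B, A) = (B + A) + 5265 = (A + B) + 5265 = 5265 + A + B)
P(z) = z + 2*z**2 (P(z) = (z**2 + z**2) + z = 2*z**2 + z = z + 2*z**2)
P(40) + O(-39, -15) = 40*(1 + 2*40) + (5265 - 15 - 39) = 40*(1 + 80) + 5211 = 40*81 + 5211 = 3240 + 5211 = 8451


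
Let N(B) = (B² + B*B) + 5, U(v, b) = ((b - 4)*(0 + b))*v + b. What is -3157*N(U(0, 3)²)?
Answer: -527219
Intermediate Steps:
U(v, b) = b + b*v*(-4 + b) (U(v, b) = ((-4 + b)*b)*v + b = (b*(-4 + b))*v + b = b*v*(-4 + b) + b = b + b*v*(-4 + b))
N(B) = 5 + 2*B² (N(B) = (B² + B²) + 5 = 2*B² + 5 = 5 + 2*B²)
-3157*N(U(0, 3)²) = -3157*(5 + 2*((3*(1 - 4*0 + 3*0))²)²) = -3157*(5 + 2*((3*(1 + 0 + 0))²)²) = -3157*(5 + 2*((3*1)²)²) = -3157*(5 + 2*(3²)²) = -3157*(5 + 2*9²) = -3157*(5 + 2*81) = -3157*(5 + 162) = -3157*167 = -527219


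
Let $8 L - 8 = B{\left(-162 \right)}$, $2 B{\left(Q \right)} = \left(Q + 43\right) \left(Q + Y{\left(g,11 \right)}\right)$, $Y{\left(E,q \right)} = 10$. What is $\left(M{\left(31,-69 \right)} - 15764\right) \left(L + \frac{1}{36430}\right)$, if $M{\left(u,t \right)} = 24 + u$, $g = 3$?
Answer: $- \frac{323766778557}{18215} \approx -1.7775 \cdot 10^{7}$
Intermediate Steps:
$B{\left(Q \right)} = \frac{\left(10 + Q\right) \left(43 + Q\right)}{2}$ ($B{\left(Q \right)} = \frac{\left(Q + 43\right) \left(Q + 10\right)}{2} = \frac{\left(43 + Q\right) \left(10 + Q\right)}{2} = \frac{\left(10 + Q\right) \left(43 + Q\right)}{2}$)
$L = \frac{2263}{2}$ ($L = 1 + \frac{215 + \frac{\left(-162\right)^{2}}{2} + \frac{53}{2} \left(-162\right)}{8} = 1 + \frac{215 + \frac{1}{2} \cdot 26244 - 4293}{8} = 1 + \frac{215 + 13122 - 4293}{8} = 1 + \frac{1}{8} \cdot 9044 = 1 + \frac{2261}{2} = \frac{2263}{2} \approx 1131.5$)
$\left(M{\left(31,-69 \right)} - 15764\right) \left(L + \frac{1}{36430}\right) = \left(\left(24 + 31\right) - 15764\right) \left(\frac{2263}{2} + \frac{1}{36430}\right) = \left(55 - 15764\right) \left(\frac{2263}{2} + \frac{1}{36430}\right) = \left(-15709\right) \frac{20610273}{18215} = - \frac{323766778557}{18215}$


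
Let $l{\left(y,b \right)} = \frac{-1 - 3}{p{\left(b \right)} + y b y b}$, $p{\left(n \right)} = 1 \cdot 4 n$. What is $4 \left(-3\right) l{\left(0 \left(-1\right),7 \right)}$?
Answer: $\frac{12}{7} \approx 1.7143$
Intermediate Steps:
$p{\left(n \right)} = 4 n$
$l{\left(y,b \right)} = - \frac{4}{4 b + b^{2} y^{2}}$ ($l{\left(y,b \right)} = \frac{-1 - 3}{4 b + y b y b} = - \frac{4}{4 b + b y y b} = - \frac{4}{4 b + b y^{2} b} = - \frac{4}{4 b + b^{2} y^{2}}$)
$4 \left(-3\right) l{\left(0 \left(-1\right),7 \right)} = 4 \left(-3\right) \left(- \frac{4}{7 \left(4 + 7 \left(0 \left(-1\right)\right)^{2}\right)}\right) = - 12 \left(\left(-4\right) \frac{1}{7} \frac{1}{4 + 7 \cdot 0^{2}}\right) = - 12 \left(\left(-4\right) \frac{1}{7} \frac{1}{4 + 7 \cdot 0}\right) = - 12 \left(\left(-4\right) \frac{1}{7} \frac{1}{4 + 0}\right) = - 12 \left(\left(-4\right) \frac{1}{7} \cdot \frac{1}{4}\right) = \left(-12\right) \left(- \frac{1}{7}\right) = \frac{12}{7}$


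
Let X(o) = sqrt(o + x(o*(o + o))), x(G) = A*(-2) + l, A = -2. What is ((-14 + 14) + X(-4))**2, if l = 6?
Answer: 6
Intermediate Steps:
x(G) = 10 (x(G) = -2*(-2) + 6 = 4 + 6 = 10)
X(o) = sqrt(10 + o) (X(o) = sqrt(o + 10) = sqrt(10 + o))
((-14 + 14) + X(-4))**2 = ((-14 + 14) + sqrt(10 - 4))**2 = (0 + sqrt(6))**2 = (sqrt(6))**2 = 6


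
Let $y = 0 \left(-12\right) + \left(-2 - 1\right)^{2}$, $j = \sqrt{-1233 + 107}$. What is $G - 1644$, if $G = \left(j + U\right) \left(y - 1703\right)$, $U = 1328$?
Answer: $-2251276 - 1694 i \sqrt{1126} \approx -2.2513 \cdot 10^{6} - 56844.0 i$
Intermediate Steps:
$j = i \sqrt{1126}$ ($j = \sqrt{-1126} = i \sqrt{1126} \approx 33.556 i$)
$y = 9$ ($y = 0 + \left(-3\right)^{2} = 0 + 9 = 9$)
$G = -2249632 - 1694 i \sqrt{1126}$ ($G = \left(i \sqrt{1126} + 1328\right) \left(9 - 1703\right) = \left(1328 + i \sqrt{1126}\right) \left(-1694\right) = -2249632 - 1694 i \sqrt{1126} \approx -2.2496 \cdot 10^{6} - 56844.0 i$)
$G - 1644 = \left(-2249632 - 1694 i \sqrt{1126}\right) - 1644 = -2251276 - 1694 i \sqrt{1126}$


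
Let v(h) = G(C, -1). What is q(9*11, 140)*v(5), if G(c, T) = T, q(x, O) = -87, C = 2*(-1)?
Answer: 87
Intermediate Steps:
C = -2
v(h) = -1
q(9*11, 140)*v(5) = -87*(-1) = 87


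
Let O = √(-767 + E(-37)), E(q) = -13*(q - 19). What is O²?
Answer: -39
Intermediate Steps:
E(q) = 247 - 13*q (E(q) = -13*(-19 + q) = 247 - 13*q)
O = I*√39 (O = √(-767 + (247 - 13*(-37))) = √(-767 + (247 + 481)) = √(-767 + 728) = √(-39) = I*√39 ≈ 6.245*I)
O² = (I*√39)² = -39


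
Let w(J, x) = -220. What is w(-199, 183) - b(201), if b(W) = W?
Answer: -421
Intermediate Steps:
w(-199, 183) - b(201) = -220 - 1*201 = -220 - 201 = -421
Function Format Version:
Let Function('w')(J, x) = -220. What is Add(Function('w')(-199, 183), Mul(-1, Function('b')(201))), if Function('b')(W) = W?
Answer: -421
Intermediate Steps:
Add(Function('w')(-199, 183), Mul(-1, Function('b')(201))) = Add(-220, Mul(-1, 201)) = Add(-220, -201) = -421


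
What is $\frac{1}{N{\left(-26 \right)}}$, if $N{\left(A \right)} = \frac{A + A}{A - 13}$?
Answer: $\frac{3}{4} \approx 0.75$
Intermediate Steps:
$N{\left(A \right)} = \frac{2 A}{-13 + A}$
$\frac{1}{N{\left(-26 \right)}} = \frac{1}{2 \left(-26\right) \frac{1}{-13 - 26}} = \frac{1}{2 \left(-26\right) \frac{1}{-39}} = \frac{1}{2 \left(-26\right) \left(- \frac{1}{39}\right)} = \frac{1}{\frac{4}{3}} = \frac{3}{4}$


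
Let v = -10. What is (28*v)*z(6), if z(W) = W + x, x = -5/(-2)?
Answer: -2380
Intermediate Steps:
x = 5/2 (x = -5*(-½) = 5/2 ≈ 2.5000)
z(W) = 5/2 + W (z(W) = W + 5/2 = 5/2 + W)
(28*v)*z(6) = (28*(-10))*(5/2 + 6) = -280*17/2 = -2380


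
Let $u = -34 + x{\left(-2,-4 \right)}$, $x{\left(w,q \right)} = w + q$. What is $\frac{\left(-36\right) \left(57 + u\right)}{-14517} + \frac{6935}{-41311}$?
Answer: $- \frac{8377007}{66634643} \approx -0.12572$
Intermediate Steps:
$x{\left(w,q \right)} = q + w$
$u = -40$ ($u = -34 - 6 = -40$)
$\frac{\left(-36\right) \left(57 + u\right)}{-14517} + \frac{6935}{-41311} = \frac{\left(-36\right) \left(57 - 40\right)}{-14517} + \frac{6935}{-41311} = \left(-36\right) 17 \left(- \frac{1}{14517}\right) + 6935 \left(- \frac{1}{41311}\right) = \left(-612\right) \left(- \frac{1}{14517}\right) - \frac{6935}{41311} = \frac{68}{1613} - \frac{6935}{41311} = - \frac{8377007}{66634643}$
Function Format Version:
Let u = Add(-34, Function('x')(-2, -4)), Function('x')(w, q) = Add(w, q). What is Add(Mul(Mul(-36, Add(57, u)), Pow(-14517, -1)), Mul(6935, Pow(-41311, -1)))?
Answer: Rational(-8377007, 66634643) ≈ -0.12572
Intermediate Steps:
Function('x')(w, q) = Add(q, w)
u = -40 (u = Add(-34, Add(-4, -2)) = Add(-34, -6) = -40)
Add(Mul(Mul(-36, Add(57, u)), Pow(-14517, -1)), Mul(6935, Pow(-41311, -1))) = Add(Mul(Mul(-36, Add(57, -40)), Pow(-14517, -1)), Mul(6935, Pow(-41311, -1))) = Add(Mul(Mul(-36, 17), Rational(-1, 14517)), Mul(6935, Rational(-1, 41311))) = Add(Mul(-612, Rational(-1, 14517)), Rational(-6935, 41311)) = Add(Rational(68, 1613), Rational(-6935, 41311)) = Rational(-8377007, 66634643)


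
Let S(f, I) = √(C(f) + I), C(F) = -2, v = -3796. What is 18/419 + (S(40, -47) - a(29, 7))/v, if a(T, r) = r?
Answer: 71261/1590524 - 7*I/3796 ≈ 0.044804 - 0.001844*I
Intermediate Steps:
S(f, I) = √(-2 + I)
18/419 + (S(40, -47) - a(29, 7))/v = 18/419 + (√(-2 - 47) - 1*7)/(-3796) = 18*(1/419) + (√(-49) - 7)*(-1/3796) = 18/419 + (7*I - 7)*(-1/3796) = 18/419 + (-7 + 7*I)*(-1/3796) = 18/419 + (7/3796 - 7*I/3796) = 71261/1590524 - 7*I/3796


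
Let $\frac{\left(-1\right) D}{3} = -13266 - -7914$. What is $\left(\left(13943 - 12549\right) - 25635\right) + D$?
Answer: $-8185$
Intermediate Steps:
$D = 16056$ ($D = - 3 \left(-13266 - -7914\right) = - 3 \left(-13266 + 7914\right) = \left(-3\right) \left(-5352\right) = 16056$)
$\left(\left(13943 - 12549\right) - 25635\right) + D = \left(\left(13943 - 12549\right) - 25635\right) + 16056 = \left(1394 - 25635\right) + 16056 = -24241 + 16056 = -8185$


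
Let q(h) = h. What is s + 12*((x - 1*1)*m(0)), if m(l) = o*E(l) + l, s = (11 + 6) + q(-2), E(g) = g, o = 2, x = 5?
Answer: 15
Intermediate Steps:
s = 15 (s = (11 + 6) - 2 = 17 - 2 = 15)
m(l) = 3*l (m(l) = 2*l + l = 3*l)
s + 12*((x - 1*1)*m(0)) = 15 + 12*((5 - 1*1)*(3*0)) = 15 + 12*((5 - 1)*0) = 15 + 12*(4*0) = 15 + 12*0 = 15 + 0 = 15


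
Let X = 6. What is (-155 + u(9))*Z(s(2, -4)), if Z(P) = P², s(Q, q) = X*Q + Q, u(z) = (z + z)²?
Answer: 33124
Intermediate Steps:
u(z) = 4*z² (u(z) = (2*z)² = 4*z²)
s(Q, q) = 7*Q (s(Q, q) = 6*Q + Q = 7*Q)
(-155 + u(9))*Z(s(2, -4)) = (-155 + 4*9²)*(7*2)² = (-155 + 4*81)*14² = (-155 + 324)*196 = 169*196 = 33124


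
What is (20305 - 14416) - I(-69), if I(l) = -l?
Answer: 5820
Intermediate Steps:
(20305 - 14416) - I(-69) = (20305 - 14416) - (-1)*(-69) = 5889 - 1*69 = 5889 - 69 = 5820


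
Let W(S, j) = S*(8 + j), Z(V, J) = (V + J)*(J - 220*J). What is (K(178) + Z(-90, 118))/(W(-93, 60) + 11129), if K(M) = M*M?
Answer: -691892/4805 ≈ -143.99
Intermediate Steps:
Z(V, J) = -219*J*(J + V) (Z(V, J) = (J + V)*(-219*J) = -219*J*(J + V))
K(M) = M²
(K(178) + Z(-90, 118))/(W(-93, 60) + 11129) = (178² - 219*118*(118 - 90))/(-93*(8 + 60) + 11129) = (31684 - 219*118*28)/(-93*68 + 11129) = (31684 - 723576)/(-6324 + 11129) = -691892/4805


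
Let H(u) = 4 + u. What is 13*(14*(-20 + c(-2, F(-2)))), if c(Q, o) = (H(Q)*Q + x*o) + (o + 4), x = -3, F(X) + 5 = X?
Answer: -1092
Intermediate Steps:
F(X) = -5 + X
c(Q, o) = 4 - 2*o + Q*(4 + Q) (c(Q, o) = ((4 + Q)*Q - 3*o) + (o + 4) = (Q*(4 + Q) - 3*o) + (4 + o) = (-3*o + Q*(4 + Q)) + (4 + o) = 4 - 2*o + Q*(4 + Q))
13*(14*(-20 + c(-2, F(-2)))) = 13*(14*(-20 + (4 - 2*(-5 - 2) - 2*(4 - 2)))) = 13*(14*(-20 + (4 - 2*(-7) - 2*2))) = 13*(14*(-20 + (4 + 14 - 4))) = 13*(14*(-20 + 14)) = 13*(14*(-6)) = 13*(-84) = -1092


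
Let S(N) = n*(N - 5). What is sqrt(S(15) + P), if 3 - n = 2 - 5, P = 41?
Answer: sqrt(101) ≈ 10.050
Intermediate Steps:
n = 6 (n = 3 - (2 - 5) = 3 - 1*(-3) = 3 + 3 = 6)
S(N) = -30 + 6*N (S(N) = 6*(N - 5) = 6*(-5 + N) = -30 + 6*N)
sqrt(S(15) + P) = sqrt((-30 + 6*15) + 41) = sqrt((-30 + 90) + 41) = sqrt(60 + 41) = sqrt(101)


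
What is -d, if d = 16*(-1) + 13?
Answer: 3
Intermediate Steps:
d = -3 (d = -16 + 13 = -3)
-d = -1*(-3) = 3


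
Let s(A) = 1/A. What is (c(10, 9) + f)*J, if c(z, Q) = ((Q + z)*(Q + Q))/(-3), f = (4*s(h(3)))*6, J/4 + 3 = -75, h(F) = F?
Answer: 33072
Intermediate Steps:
J = -312 (J = -12 + 4*(-75) = -12 - 300 = -312)
f = 8 (f = (4/3)*6 = 8)
c(z, Q) = -2*Q*(Q + z)/3 (c(z, Q) = ((Q + z)*(2*Q))*(-⅓) = (2*Q*(Q + z))*(-⅓) = -2*Q*(Q + z)/3)
(c(10, 9) + f)*J = (-⅔*9*(9 + 10) + 8)*(-312) = (-⅔*9*19 + 8)*(-312) = (-114 + 8)*(-312) = -106*(-312) = 33072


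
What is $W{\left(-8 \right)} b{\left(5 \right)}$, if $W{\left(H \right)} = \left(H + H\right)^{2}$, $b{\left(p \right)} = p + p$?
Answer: $2560$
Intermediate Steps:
$b{\left(p \right)} = 2 p$
$W{\left(H \right)} = 4 H^{2}$ ($W{\left(H \right)} = \left(2 H\right)^{2} = 4 H^{2}$)
$W{\left(-8 \right)} b{\left(5 \right)} = 4 \left(-8\right)^{2} \cdot 2 \cdot 5 = 4 \cdot 64 \cdot 10 = 256 \cdot 10 = 2560$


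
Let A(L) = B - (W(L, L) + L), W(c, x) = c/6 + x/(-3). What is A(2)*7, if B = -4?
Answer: -119/3 ≈ -39.667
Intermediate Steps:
W(c, x) = -x/3 + c/6 (W(c, x) = c*(1/6) + x*(-1/3) = c/6 - x/3 = -x/3 + c/6)
A(L) = -4 - 5*L/6 (A(L) = -4 - ((-L/3 + L/6) + L) = -4 - (-L/6 + L) = -4 - 5*L/6)
A(2)*7 = (-4 - 5/6*2)*7 = (-4 - 5/3)*7 = -17/3*7 = -119/3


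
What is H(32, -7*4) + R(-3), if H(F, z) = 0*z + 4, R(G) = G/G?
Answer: 5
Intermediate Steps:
R(G) = 1
H(F, z) = 4 (H(F, z) = 0 + 4 = 4)
H(32, -7*4) + R(-3) = 4 + 1 = 5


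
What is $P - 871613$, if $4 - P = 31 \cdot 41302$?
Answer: $-2151971$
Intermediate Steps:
$P = -1280358$ ($P = 4 - 31 \cdot 41302 = 4 - 1280362 = -1280358$)
$P - 871613 = -1280358 - 871613 = -2151971$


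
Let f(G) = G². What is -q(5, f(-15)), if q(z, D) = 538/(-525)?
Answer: 538/525 ≈ 1.0248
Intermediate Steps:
q(z, D) = -538/525 (q(z, D) = 538*(-1/525) = -538/525)
-q(5, f(-15)) = -1*(-538/525) = 538/525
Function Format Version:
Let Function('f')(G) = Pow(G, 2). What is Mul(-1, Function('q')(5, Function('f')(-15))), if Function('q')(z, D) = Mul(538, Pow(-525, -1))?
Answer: Rational(538, 525) ≈ 1.0248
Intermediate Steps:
Function('q')(z, D) = Rational(-538, 525) (Function('q')(z, D) = Mul(538, Rational(-1, 525)) = Rational(-538, 525))
Mul(-1, Function('q')(5, Function('f')(-15))) = Mul(-1, Rational(-538, 525)) = Rational(538, 525)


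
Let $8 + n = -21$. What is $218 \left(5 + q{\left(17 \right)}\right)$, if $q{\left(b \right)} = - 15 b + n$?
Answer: $-60822$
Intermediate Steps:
$n = -29$ ($n = -8 - 21 = -29$)
$q{\left(b \right)} = -29 - 15 b$ ($q{\left(b \right)} = - 15 b - 29 = -29 - 15 b$)
$218 \left(5 + q{\left(17 \right)}\right) = 218 \left(5 - 284\right) = 218 \left(-279\right) = -60822$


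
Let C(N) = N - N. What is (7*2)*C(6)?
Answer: 0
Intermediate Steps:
C(N) = 0
(7*2)*C(6) = (7*2)*0 = 14*0 = 0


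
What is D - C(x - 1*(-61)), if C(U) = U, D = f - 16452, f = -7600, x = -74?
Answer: -24039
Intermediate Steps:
D = -24052 (D = -7600 - 16452 = -24052)
D - C(x - 1*(-61)) = -24052 - (-74 - 1*(-61)) = -24052 - (-74 + 61) = -24052 - 1*(-13) = -24052 + 13 = -24039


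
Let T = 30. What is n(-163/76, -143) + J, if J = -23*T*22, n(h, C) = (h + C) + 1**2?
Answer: -1164635/76 ≈ -15324.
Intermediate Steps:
n(h, C) = 1 + C + h (n(h, C) = (C + h) + 1 = 1 + C + h)
J = -15180 (J = -23*30*22 = -690*22 = -15180)
n(-163/76, -143) + J = (1 - 143 - 163/76) - 15180 = -10955/76 - 15180 = -1164635/76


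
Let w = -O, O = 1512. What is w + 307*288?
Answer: 86904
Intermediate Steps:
w = -1512 (w = -1*1512 = -1512)
w + 307*288 = -1512 + 307*288 = -1512 + 88416 = 86904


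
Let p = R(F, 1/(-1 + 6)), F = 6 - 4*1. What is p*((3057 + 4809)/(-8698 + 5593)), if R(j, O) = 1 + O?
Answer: -76/25 ≈ -3.0400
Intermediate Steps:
F = 2 (F = 6 - 4 = 2)
p = 6/5 (p = 1 + 1/(-1 + 6) = 1 + 1/5 = 6/5 ≈ 1.2000)
p*((3057 + 4809)/(-8698 + 5593)) = 6*((3057 + 4809)/(-8698 + 5593))/5 = 6*(7866/(-3105))/5 = 6*(7866*(-1/3105))/5 = (6/5)*(-38/15) = -76/25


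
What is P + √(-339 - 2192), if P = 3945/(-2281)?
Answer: -3945/2281 + I*√2531 ≈ -1.7295 + 50.309*I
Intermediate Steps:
P = -3945/2281 (P = 3945*(-1/2281) = -3945/2281 ≈ -1.7295)
P + √(-339 - 2192) = -3945/2281 + √(-339 - 2192) = -3945/2281 + √(-2531) = -3945/2281 + I*√2531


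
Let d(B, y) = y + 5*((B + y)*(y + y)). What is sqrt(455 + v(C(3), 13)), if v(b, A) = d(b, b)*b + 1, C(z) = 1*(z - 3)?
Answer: 2*sqrt(114) ≈ 21.354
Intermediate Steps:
C(z) = -3 + z (C(z) = 1*(-3 + z) = -3 + z)
d(B, y) = y + 10*y*(B + y) (d(B, y) = y + 5*((B + y)*(2*y)) = y + 5*(2*y*(B + y)) = y + 10*y*(B + y))
v(b, A) = 1 + b**2*(1 + 20*b) (v(b, A) = (b*(1 + 10*b + 10*b))*b + 1 = (b*(1 + 20*b))*b + 1 = b**2*(1 + 20*b) + 1 = 1 + b**2*(1 + 20*b))
sqrt(455 + v(C(3), 13)) = sqrt(455 + (1 + (-3 + 3)**2*(1 + 20*(-3 + 3)))) = sqrt(455 + (1 + 0**2*(1 + 20*0))) = sqrt(455 + (1 + 0*(1 + 0))) = sqrt(455 + (1 + 0*1)) = sqrt(455 + (1 + 0)) = sqrt(455 + 1) = sqrt(456) = 2*sqrt(114)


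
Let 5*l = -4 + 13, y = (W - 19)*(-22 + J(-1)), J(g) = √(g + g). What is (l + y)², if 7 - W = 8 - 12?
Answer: 787121/25 - 14224*I*√2/5 ≈ 31485.0 - 4023.2*I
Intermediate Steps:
W = 11 (W = 7 - (8 - 12) = 7 - 1*(-4) = 7 + 4 = 11)
J(g) = √2*√g (J(g) = √(2*g) = √2*√g)
y = 176 - 8*I*√2 (y = (11 - 19)*(-22 + √2*√(-1)) = -8*(-22 + √2*I) = -8*(-22 + I*√2) = 176 - 8*I*√2 ≈ 176.0 - 11.314*I)
l = 9/5 (l = (-4 + 13)/5 = (⅕)*9 = 9/5 ≈ 1.8000)
(l + y)² = (9/5 + (176 - 8*I*√2))² = (889/5 - 8*I*√2)²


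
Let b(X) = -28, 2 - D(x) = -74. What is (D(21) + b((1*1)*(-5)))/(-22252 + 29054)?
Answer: 24/3401 ≈ 0.0070568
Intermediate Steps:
D(x) = 76 (D(x) = 2 - 1*(-74) = 2 + 74 = 76)
(D(21) + b((1*1)*(-5)))/(-22252 + 29054) = (76 - 28)/(-22252 + 29054) = 48/6802 = 48*(1/6802) = 24/3401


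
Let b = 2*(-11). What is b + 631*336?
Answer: 211994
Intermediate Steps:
b = -22
b + 631*336 = -22 + 631*336 = -22 + 212016 = 211994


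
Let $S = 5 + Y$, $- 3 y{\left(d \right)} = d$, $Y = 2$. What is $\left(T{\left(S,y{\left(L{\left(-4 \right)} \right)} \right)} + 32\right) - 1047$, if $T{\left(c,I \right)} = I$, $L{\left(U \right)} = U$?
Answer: $- \frac{3041}{3} \approx -1013.7$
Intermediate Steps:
$y{\left(d \right)} = - \frac{d}{3}$
$S = 7$ ($S = 5 + 2 = 7$)
$\left(T{\left(S,y{\left(L{\left(-4 \right)} \right)} \right)} + 32\right) - 1047 = \left(\left(- \frac{1}{3}\right) \left(-4\right) + 32\right) - 1047 = \left(\frac{4}{3} + 32\right) - 1047 = \frac{100}{3} - 1047 = - \frac{3041}{3}$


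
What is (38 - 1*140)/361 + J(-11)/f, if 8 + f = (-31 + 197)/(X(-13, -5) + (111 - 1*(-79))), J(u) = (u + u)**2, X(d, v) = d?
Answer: -15526824/225625 ≈ -68.817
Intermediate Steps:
J(u) = 4*u**2 (J(u) = (2*u)**2 = 4*u**2)
f = -1250/177 (f = -8 + (-31 + 197)/(-13 + (111 - 1*(-79))) = -8 + 166/(-13 + (111 + 79)) = -8 + 166/(-13 + 190) = -8 + 166/177 = -1250/177 ≈ -7.0621)
(38 - 1*140)/361 + J(-11)/f = (38 - 1*140)/361 + (4*(-11)**2)/(-1250/177) = (38 - 140)*(1/361) + (4*121)*(-177/1250) = -102*1/361 + 484*(-177/1250) = -102/361 - 42834/625 = -15526824/225625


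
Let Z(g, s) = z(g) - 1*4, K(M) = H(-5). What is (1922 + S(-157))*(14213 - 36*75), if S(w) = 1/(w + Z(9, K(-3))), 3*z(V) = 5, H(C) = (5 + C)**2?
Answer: 10577142769/478 ≈ 2.2128e+7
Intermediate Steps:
z(V) = 5/3 (z(V) = (1/3)*5 = 5/3)
K(M) = 0 (K(M) = (5 - 5)**2 = 0**2 = 0)
Z(g, s) = -7/3 (Z(g, s) = 5/3 - 1*4 = 5/3 - 4 = -7/3)
S(w) = 1/(-7/3 + w) (S(w) = 1/(w - 7/3) = 1/(-7/3 + w))
(1922 + S(-157))*(14213 - 36*75) = (1922 + 3/(-7 + 3*(-157)))*(14213 - 36*75) = (1922 + 3/(-7 - 471))*(14213 - 2700) = (1922 + 3/(-478))*11513 = (1922 + 3*(-1/478))*11513 = (1922 - 3/478)*11513 = (918713/478)*11513 = 10577142769/478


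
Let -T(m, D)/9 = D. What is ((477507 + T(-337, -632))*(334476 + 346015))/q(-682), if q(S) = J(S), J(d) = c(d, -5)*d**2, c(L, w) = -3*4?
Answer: -109603282915/1860496 ≈ -58911.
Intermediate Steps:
c(L, w) = -12
T(m, D) = -9*D
J(d) = -12*d**2
q(S) = -12*S**2
((477507 + T(-337, -632))*(334476 + 346015))/q(-682) = ((477507 - 9*(-632))*(334476 + 346015))/((-12*(-682)**2)) = ((477507 + 5688)*680491)/((-12*465124)) = (483195*680491)/(-5581488) = 328809848745*(-1/5581488) = -109603282915/1860496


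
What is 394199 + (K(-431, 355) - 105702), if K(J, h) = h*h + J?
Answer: 414091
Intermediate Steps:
K(J, h) = J + h² (K(J, h) = h² + J = J + h²)
394199 + (K(-431, 355) - 105702) = 394199 + ((-431 + 355²) - 105702) = 394199 + ((-431 + 126025) - 105702) = 394199 + (125594 - 105702) = 394199 + 19892 = 414091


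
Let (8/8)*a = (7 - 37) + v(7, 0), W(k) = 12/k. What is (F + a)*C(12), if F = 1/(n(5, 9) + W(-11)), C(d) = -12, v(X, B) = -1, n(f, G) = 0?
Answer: 383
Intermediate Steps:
a = -31 (a = (7 - 37) - 1 = -30 - 1 = -31)
F = -11/12 (F = 1/(0 + 12/(-11)) = 1/(0 + 12*(-1/11)) = 1/(0 - 12/11) = 1/(-12/11) = -11/12 ≈ -0.91667)
(F + a)*C(12) = (-11/12 - 31)*(-12) = -383/12*(-12) = 383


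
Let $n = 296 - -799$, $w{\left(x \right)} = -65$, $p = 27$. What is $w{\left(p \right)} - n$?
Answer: $-1160$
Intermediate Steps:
$n = 1095$ ($n = 296 + 799 = 1095$)
$w{\left(p \right)} - n = -65 - 1095 = -1160$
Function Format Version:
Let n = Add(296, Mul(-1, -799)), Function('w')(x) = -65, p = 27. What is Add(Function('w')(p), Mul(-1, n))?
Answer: -1160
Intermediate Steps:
n = 1095 (n = Add(296, 799) = 1095)
Add(Function('w')(p), Mul(-1, n)) = Add(-65, Mul(-1, 1095)) = Add(-65, -1095) = -1160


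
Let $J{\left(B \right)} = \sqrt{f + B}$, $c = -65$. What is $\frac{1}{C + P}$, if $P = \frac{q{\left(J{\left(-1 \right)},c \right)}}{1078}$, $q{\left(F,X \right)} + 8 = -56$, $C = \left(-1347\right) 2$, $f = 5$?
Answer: $- \frac{539}{1452098} \approx -0.00037119$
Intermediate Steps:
$C = -2694$
$J{\left(B \right)} = \sqrt{5 + B}$
$q{\left(F,X \right)} = -64$ ($q{\left(F,X \right)} = -8 - 56 = -64$)
$P = - \frac{32}{539}$ ($P = - \frac{64}{1078} = \left(-64\right) \frac{1}{1078} = - \frac{32}{539} \approx -0.059369$)
$\frac{1}{C + P} = \frac{1}{-2694 - \frac{32}{539}} = \frac{1}{- \frac{1452098}{539}} = - \frac{539}{1452098}$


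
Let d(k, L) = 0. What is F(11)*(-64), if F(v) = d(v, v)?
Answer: 0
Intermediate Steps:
F(v) = 0
F(11)*(-64) = 0*(-64) = 0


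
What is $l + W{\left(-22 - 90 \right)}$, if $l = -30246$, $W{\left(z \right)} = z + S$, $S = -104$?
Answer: $-30462$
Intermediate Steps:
$W{\left(z \right)} = -104 + z$ ($W{\left(z \right)} = z - 104 = -104 + z$)
$l + W{\left(-22 - 90 \right)} = -30246 - 216 = -30462$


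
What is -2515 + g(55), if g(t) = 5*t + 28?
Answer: -2212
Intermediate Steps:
g(t) = 28 + 5*t
-2515 + g(55) = -2515 + (28 + 5*55) = -2515 + (28 + 275) = -2515 + 303 = -2212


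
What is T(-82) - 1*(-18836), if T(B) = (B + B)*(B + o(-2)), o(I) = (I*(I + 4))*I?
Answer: 30972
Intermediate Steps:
o(I) = I²*(4 + I) (o(I) = (I*(4 + I))*I = I²*(4 + I))
T(B) = 2*B*(8 + B) (T(B) = (B + B)*(B + (-2)²*(4 - 2)) = (2*B)*(B + 4*2) = (2*B)*(B + 8) = (2*B)*(8 + B) = 2*B*(8 + B))
T(-82) - 1*(-18836) = 2*(-82)*(8 - 82) - 1*(-18836) = 2*(-82)*(-74) + 18836 = 12136 + 18836 = 30972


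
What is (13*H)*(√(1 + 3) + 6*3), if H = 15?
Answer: 3900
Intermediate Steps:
(13*H)*(√(1 + 3) + 6*3) = (13*15)*(√(1 + 3) + 6*3) = 195*(√4 + 18) = 195*(2 + 18) = 195*20 = 3900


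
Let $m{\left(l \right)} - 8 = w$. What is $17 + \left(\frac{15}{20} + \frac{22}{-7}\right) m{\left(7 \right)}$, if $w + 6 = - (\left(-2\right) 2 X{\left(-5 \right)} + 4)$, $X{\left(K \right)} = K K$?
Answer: $- \frac{435}{2} \approx -217.5$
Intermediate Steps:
$X{\left(K \right)} = K^{2}$
$w = 90$ ($w = -6 - \left(\left(-2\right) 2 \left(-5\right)^{2} + 4\right) = -6 - \left(\left(-4\right) 25 + 4\right) = -6 - \left(-100 + 4\right) = -6 - -96 = -6 + 96 = 90$)
$m{\left(l \right)} = 98$ ($m{\left(l \right)} = 8 + 90 = 98$)
$17 + \left(\frac{15}{20} + \frac{22}{-7}\right) m{\left(7 \right)} = 17 + \left(\frac{15}{20} + \frac{22}{-7}\right) 98 = 17 + \left(15 \cdot \frac{1}{20} + 22 \left(- \frac{1}{7}\right)\right) 98 = 17 + \left(\frac{3}{4} - \frac{22}{7}\right) 98 = 17 - \frac{469}{2} = - \frac{435}{2}$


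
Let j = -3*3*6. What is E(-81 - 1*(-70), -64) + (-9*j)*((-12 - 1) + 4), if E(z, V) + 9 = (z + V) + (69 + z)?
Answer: -4400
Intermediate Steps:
j = -54 (j = -9*6 = -54)
E(z, V) = 60 + V + 2*z (E(z, V) = -9 + ((z + V) + (69 + z)) = -9 + ((V + z) + (69 + z)) = -9 + (69 + V + 2*z) = 60 + V + 2*z)
E(-81 - 1*(-70), -64) + (-9*j)*((-12 - 1) + 4) = (60 - 64 + 2*(-81 - 1*(-70))) + (-9*(-54))*((-12 - 1) + 4) = (60 - 64 + 2*(-81 + 70)) + 486*(-13 + 4) = (60 - 64 + 2*(-11)) + 486*(-9) = (60 - 64 - 22) - 4374 = -26 - 4374 = -4400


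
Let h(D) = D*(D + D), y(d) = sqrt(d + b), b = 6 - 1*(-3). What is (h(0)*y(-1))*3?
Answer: 0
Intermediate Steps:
b = 9 (b = 6 + 3 = 9)
y(d) = sqrt(9 + d) (y(d) = sqrt(d + 9) = sqrt(9 + d))
h(D) = 2*D**2 (h(D) = D*(2*D) = 2*D**2)
(h(0)*y(-1))*3 = ((2*0**2)*sqrt(9 - 1))*3 = ((2*0)*sqrt(8))*3 = (0*(2*sqrt(2)))*3 = 0*3 = 0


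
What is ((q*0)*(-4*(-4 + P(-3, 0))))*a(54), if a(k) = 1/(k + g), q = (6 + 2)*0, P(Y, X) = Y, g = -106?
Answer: 0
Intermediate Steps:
q = 0 (q = 8*0 = 0)
a(k) = 1/(-106 + k) (a(k) = 1/(k - 106) = 1/(-106 + k))
((q*0)*(-4*(-4 + P(-3, 0))))*a(54) = ((0*0)*(-4*(-4 - 3)))/(-106 + 54) = (0*(-4*(-7)))/(-52) = (0*28)*(-1/52) = 0*(-1/52) = 0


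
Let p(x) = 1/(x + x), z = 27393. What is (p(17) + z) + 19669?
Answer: 1600109/34 ≈ 47062.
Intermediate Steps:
p(x) = 1/(2*x)
(p(17) + z) + 19669 = ((½)/17 + 27393) + 19669 = ((½)*(1/17) + 27393) + 19669 = (1/34 + 27393) + 19669 = 931363/34 + 19669 = 1600109/34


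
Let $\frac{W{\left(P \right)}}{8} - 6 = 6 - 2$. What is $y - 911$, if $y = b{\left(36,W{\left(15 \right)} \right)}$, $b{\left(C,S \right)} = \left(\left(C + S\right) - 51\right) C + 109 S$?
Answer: $10149$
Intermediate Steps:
$W{\left(P \right)} = 80$ ($W{\left(P \right)} = 48 + 8 \left(6 - 2\right) = 48 + 8 \cdot 4 = 48 + 32 = 80$)
$b{\left(C,S \right)} = 109 S + C \left(-51 + C + S\right)$ ($b{\left(C,S \right)} = \left(-51 + C + S\right) C + 109 S = C \left(-51 + C + S\right) + 109 S = 109 S + C \left(-51 + C + S\right)$)
$y = 11060$ ($y = 36^{2} - 1836 + 109 \cdot 80 + 36 \cdot 80 = 1296 - 1836 + 8720 + 2880 = 11060$)
$y - 911 = 11060 - 911 = 10149$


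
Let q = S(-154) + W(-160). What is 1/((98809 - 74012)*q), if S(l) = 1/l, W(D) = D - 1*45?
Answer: -154/782866087 ≈ -1.9671e-7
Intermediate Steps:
W(D) = -45 + D (W(D) = D - 45 = -45 + D)
q = -31571/154 (q = 1/(-154) + (-45 - 160) = -1/154 - 205 = -31571/154 ≈ -205.01)
1/((98809 - 74012)*q) = 1/((98809 - 74012)*(-31571/154)) = -154/31571/24797 = (1/24797)*(-154/31571) = -154/782866087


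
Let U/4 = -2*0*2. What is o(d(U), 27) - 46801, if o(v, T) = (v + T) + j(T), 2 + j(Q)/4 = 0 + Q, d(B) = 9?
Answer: -46665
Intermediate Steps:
U = 0 (U = 4*(-2*0*2) = 4*(0*2) = 4*0 = 0)
j(Q) = -8 + 4*Q (j(Q) = -8 + 4*(0 + Q) = -8 + 4*Q)
o(v, T) = -8 + v + 5*T (o(v, T) = (v + T) + (-8 + 4*T) = (T + v) + (-8 + 4*T) = -8 + v + 5*T)
o(d(U), 27) - 46801 = (-8 + 9 + 5*27) - 46801 = (-8 + 9 + 135) - 46801 = 136 - 46801 = -46665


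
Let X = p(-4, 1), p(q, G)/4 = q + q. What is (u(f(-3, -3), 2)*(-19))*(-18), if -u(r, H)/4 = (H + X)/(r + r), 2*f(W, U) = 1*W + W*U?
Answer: 6840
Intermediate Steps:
p(q, G) = 8*q (p(q, G) = 4*(q + q) = 4*(2*q) = 8*q)
X = -32 (X = 8*(-4) = -32)
f(W, U) = W/2 + U*W/2 (f(W, U) = (1*W + W*U)/2 = (W + U*W)/2 = W/2 + U*W/2)
u(r, H) = -2*(-32 + H)/r (u(r, H) = -4*(H - 32)/(r + r) = -4*(-32 + H)/(2*r) = -4*(-32 + H)*1/(2*r) = -2*(-32 + H)/r)
(u(f(-3, -3), 2)*(-19))*(-18) = ((2*(32 - 1*2)/(((½)*(-3)*(1 - 3))))*(-19))*(-18) = ((2*(32 - 2)/(((½)*(-3)*(-2))))*(-19))*(-18) = ((2*30/3)*(-19))*(-18) = ((2*(⅓)*30)*(-19))*(-18) = (20*(-19))*(-18) = -380*(-18) = 6840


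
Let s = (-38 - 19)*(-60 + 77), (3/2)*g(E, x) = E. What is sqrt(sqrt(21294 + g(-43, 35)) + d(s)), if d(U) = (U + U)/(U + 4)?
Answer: sqrt(16831530 + 5587350*sqrt(47847))/2895 ≈ 12.159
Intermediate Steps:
g(E, x) = 2*E/3
s = -969 (s = -57*17 = -969)
d(U) = 2*U/(4 + U) (d(U) = (2*U)/(4 + U) = 2*U/(4 + U))
sqrt(sqrt(21294 + g(-43, 35)) + d(s)) = sqrt(sqrt(21294 + (2/3)*(-43)) + 2*(-969)/(4 - 969)) = sqrt(sqrt(21294 - 86/3) + 2*(-969)/(-965)) = sqrt(sqrt(63796/3) + 2*(-969)*(-1/965)) = sqrt(2*sqrt(47847)/3 + 1938/965) = sqrt(1938/965 + 2*sqrt(47847)/3)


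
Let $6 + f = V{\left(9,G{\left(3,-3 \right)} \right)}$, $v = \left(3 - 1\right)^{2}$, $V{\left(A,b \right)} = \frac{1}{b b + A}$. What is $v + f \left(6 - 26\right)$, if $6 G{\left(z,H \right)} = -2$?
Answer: $\frac{4994}{41} \approx 121.8$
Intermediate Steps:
$G{\left(z,H \right)} = - \frac{1}{3}$ ($G{\left(z,H \right)} = \frac{1}{6} \left(-2\right) = - \frac{1}{3}$)
$V{\left(A,b \right)} = \frac{1}{A + b^{2}}$ ($V{\left(A,b \right)} = \frac{1}{b^{2} + A} = \frac{1}{A + b^{2}}$)
$v = 4$ ($v = 2^{2} = 4$)
$f = - \frac{483}{82}$ ($f = -6 + \frac{1}{9 + \left(- \frac{1}{3}\right)^{2}} = -6 + \frac{1}{9 + \frac{1}{9}} = -6 + \frac{1}{\frac{82}{9}} = -6 + \frac{9}{82} = - \frac{483}{82} \approx -5.8902$)
$v + f \left(6 - 26\right) = 4 - \frac{483 \left(6 - 26\right)}{82} = 4 - - \frac{4830}{41} = 4 + \frac{4830}{41} = \frac{4994}{41}$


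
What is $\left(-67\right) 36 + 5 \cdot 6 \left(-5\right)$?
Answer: $-2562$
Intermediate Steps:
$\left(-67\right) 36 + 5 \cdot 6 \left(-5\right) = -2412 + 30 \left(-5\right) = -2412 - 150 = -2562$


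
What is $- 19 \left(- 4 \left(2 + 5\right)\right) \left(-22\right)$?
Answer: $-11704$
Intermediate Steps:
$- 19 \left(- 4 \left(2 + 5\right)\right) \left(-22\right) = - 19 \left(\left(-4\right) 7\right) \left(-22\right) = \left(-19\right) \left(-28\right) \left(-22\right) = 532 \left(-22\right) = -11704$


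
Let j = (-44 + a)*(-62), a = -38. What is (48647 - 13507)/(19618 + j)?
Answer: 17570/12351 ≈ 1.4226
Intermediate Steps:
j = 5084 (j = (-44 - 38)*(-62) = -82*(-62) = 5084)
(48647 - 13507)/(19618 + j) = (48647 - 13507)/(19618 + 5084) = 35140/24702 = 35140*(1/24702) = 17570/12351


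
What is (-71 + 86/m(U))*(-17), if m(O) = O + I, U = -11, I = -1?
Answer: 7973/6 ≈ 1328.8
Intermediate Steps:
m(O) = -1 + O (m(O) = O - 1 = -1 + O)
(-71 + 86/m(U))*(-17) = (-71 + 86/(-1 - 11))*(-17) = (-71 + 86/(-12))*(-17) = (-71 + 86*(-1/12))*(-17) = (-71 - 43/6)*(-17) = -469/6*(-17) = 7973/6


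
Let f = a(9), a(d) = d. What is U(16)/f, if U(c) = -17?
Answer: -17/9 ≈ -1.8889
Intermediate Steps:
f = 9
U(16)/f = -17/9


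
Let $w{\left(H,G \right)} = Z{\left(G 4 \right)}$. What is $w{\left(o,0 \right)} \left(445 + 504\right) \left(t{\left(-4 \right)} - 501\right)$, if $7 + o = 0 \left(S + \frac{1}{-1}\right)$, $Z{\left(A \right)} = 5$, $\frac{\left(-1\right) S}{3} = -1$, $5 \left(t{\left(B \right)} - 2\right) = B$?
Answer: $-2371551$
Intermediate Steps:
$t{\left(B \right)} = 2 + \frac{B}{5}$
$S = 3$ ($S = \left(-3\right) \left(-1\right) = 3$)
$o = -7$ ($o = -7 + 0 \left(3 + \frac{1}{-1}\right) = -7 + 0 \left(3 - 1\right) = -7 + 0 \cdot 2 = -7 + 0 = -7$)
$w{\left(H,G \right)} = 5$
$w{\left(o,0 \right)} \left(445 + 504\right) \left(t{\left(-4 \right)} - 501\right) = 5 \left(445 + 504\right) \left(\left(2 + \frac{1}{5} \left(-4\right)\right) - 501\right) = 5 \cdot 949 \left(\left(2 - \frac{4}{5}\right) - 501\right) = 5 \cdot 949 \left(\frac{6}{5} - 501\right) = 5 \cdot 949 \left(- \frac{2499}{5}\right) = 5 \left(- \frac{2371551}{5}\right) = -2371551$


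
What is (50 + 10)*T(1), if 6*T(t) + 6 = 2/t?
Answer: -40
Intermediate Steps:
T(t) = -1 + 1/(3*t) (T(t) = -1 + (2/t)/6 = -1 + 1/(3*t))
(50 + 10)*T(1) = (50 + 10)*((⅓ - 1*1)/1) = 60*(1*(⅓ - 1)) = 60*(1*(-⅔)) = 60*(-⅔) = -40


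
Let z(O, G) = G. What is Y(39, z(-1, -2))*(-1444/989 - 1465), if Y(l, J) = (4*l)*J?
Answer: 452502648/989 ≈ 4.5754e+5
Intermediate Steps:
Y(l, J) = 4*J*l
Y(39, z(-1, -2))*(-1444/989 - 1465) = (4*(-2)*39)*(-1444/989 - 1465) = -312*(-1444*1/989 - 1465) = -312*(-1444/989 - 1465) = -312*(-1450329/989) = 452502648/989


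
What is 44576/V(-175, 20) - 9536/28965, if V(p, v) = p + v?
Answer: -258524384/897915 ≈ -287.92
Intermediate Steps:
44576/V(-175, 20) - 9536/28965 = 44576/(-175 + 20) - 9536/28965 = 44576/(-155) - 9536*1/28965 = 44576*(-1/155) - 9536/28965 = -44576/155 - 9536/28965 = -258524384/897915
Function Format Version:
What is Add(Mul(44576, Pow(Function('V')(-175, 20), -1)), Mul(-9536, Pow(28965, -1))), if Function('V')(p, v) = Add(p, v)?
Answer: Rational(-258524384, 897915) ≈ -287.92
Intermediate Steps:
Add(Mul(44576, Pow(Function('V')(-175, 20), -1)), Mul(-9536, Pow(28965, -1))) = Add(Mul(44576, Pow(Add(-175, 20), -1)), Mul(-9536, Pow(28965, -1))) = Add(Mul(44576, Pow(-155, -1)), Mul(-9536, Rational(1, 28965))) = Add(Mul(44576, Rational(-1, 155)), Rational(-9536, 28965)) = Add(Rational(-44576, 155), Rational(-9536, 28965)) = Rational(-258524384, 897915)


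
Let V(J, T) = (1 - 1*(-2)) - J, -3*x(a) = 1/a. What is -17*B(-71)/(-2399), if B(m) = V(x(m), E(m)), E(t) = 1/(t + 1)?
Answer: 10846/510987 ≈ 0.021226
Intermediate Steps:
x(a) = -1/(3*a)
E(t) = 1/(1 + t)
V(J, T) = 3 - J (V(J, T) = (1 + 2) - J = 3 - J)
B(m) = 3 + 1/(3*m) (B(m) = 3 - (-1)/(3*m) = 3 + 1/(3*m))
-17*B(-71)/(-2399) = -17*(3 + (⅓)/(-71))/(-2399) = -17*(3 + (⅓)*(-1/71))*(-1)/2399 = -17*(3 - 1/213)*(-1)/2399 = -10846*(-1)/(213*2399) = -17*(-638/510987) = 10846/510987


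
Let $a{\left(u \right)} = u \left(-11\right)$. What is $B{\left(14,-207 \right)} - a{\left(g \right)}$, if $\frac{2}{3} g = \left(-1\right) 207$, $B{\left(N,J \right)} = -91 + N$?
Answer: $- \frac{6985}{2} \approx -3492.5$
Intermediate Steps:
$g = - \frac{621}{2}$ ($g = \frac{3 \left(\left(-1\right) 207\right)}{2} = \frac{3}{2} \left(-207\right) = - \frac{621}{2} \approx -310.5$)
$a{\left(u \right)} = - 11 u$
$B{\left(14,-207 \right)} - a{\left(g \right)} = \left(-91 + 14\right) - \left(-11\right) \left(- \frac{621}{2}\right) = -77 - \frac{6831}{2} = - \frac{6985}{2}$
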